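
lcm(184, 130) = 11960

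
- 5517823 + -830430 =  - 6348253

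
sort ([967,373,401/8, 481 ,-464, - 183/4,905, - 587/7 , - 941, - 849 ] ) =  [ - 941,-849, - 464,-587/7, - 183/4,  401/8, 373,  481,905,967 ] 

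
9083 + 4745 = 13828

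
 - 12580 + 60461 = 47881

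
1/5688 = 1/5688 = 0.00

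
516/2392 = 129/598 = 0.22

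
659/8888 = 659/8888 = 0.07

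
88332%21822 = 1044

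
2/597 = 2/597=   0.00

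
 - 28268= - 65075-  - 36807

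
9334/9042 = 4667/4521 = 1.03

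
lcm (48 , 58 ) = 1392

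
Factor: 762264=2^3*  3^3 * 3529^1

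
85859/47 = 85859/47 = 1826.79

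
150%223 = 150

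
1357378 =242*5609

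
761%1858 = 761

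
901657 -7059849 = -6158192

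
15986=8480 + 7506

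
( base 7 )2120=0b1011101101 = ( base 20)1h9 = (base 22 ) 1C1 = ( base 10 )749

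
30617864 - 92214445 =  - 61596581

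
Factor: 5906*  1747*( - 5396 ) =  - 2^3*19^1*71^1*1747^1*2953^1= - 55674751672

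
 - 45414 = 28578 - 73992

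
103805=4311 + 99494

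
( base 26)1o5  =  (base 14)693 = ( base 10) 1305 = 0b10100011001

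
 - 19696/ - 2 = 9848 + 0/1 =9848.00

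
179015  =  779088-600073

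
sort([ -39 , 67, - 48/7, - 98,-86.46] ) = [  -  98,  -  86.46,  -  39,  -  48/7, 67 ]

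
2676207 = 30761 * 87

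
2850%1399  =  52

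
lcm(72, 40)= 360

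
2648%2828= 2648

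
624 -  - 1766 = 2390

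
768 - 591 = 177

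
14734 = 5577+9157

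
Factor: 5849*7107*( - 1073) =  - 3^1 *23^1*29^1*37^1*103^1*5849^1= - 44603368539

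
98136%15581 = 4650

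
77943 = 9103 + 68840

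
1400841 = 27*51883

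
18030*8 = 144240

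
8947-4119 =4828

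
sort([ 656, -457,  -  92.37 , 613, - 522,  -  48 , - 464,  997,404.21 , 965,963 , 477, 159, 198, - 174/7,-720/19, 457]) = [- 522, - 464, - 457, - 92.37,  -  48, - 720/19, - 174/7,159,198,  404.21 , 457, 477,613 , 656,963,965, 997]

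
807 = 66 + 741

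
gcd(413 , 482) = 1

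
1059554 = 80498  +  979056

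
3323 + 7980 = 11303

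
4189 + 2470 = 6659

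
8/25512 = 1/3189   =  0.00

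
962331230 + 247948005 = 1210279235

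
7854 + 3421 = 11275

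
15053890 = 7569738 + 7484152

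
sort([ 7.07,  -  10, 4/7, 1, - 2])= [-10 ,-2,4/7,1,7.07]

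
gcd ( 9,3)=3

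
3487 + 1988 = 5475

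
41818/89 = 41818/89 = 469.87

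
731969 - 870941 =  - 138972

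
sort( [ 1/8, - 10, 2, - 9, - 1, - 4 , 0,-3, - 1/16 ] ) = [ -10, - 9, - 4, - 3, -1  , - 1/16,0 , 1/8 , 2] 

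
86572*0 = 0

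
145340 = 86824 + 58516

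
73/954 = 73/954 = 0.08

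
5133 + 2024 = 7157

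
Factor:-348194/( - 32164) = 931/86 = 2^( - 1 ) * 7^2*19^1 * 43^( - 1)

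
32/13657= 32/13657=0.00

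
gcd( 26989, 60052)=1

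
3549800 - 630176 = 2919624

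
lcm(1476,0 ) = 0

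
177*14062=2488974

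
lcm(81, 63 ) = 567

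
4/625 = 4/625 = 0.01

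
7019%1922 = 1253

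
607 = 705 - 98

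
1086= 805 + 281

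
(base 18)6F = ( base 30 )43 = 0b1111011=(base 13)96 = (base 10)123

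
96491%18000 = 6491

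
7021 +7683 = 14704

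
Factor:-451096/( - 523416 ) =499/579= 3^ (-1)*193^( - 1)*499^1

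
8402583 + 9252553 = 17655136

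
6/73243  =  6/73243 =0.00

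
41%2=1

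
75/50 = 3/2= 1.50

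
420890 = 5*84178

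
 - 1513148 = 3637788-5150936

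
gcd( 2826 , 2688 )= 6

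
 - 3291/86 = -39+63/86 = - 38.27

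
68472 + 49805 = 118277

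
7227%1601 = 823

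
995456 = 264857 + 730599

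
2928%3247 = 2928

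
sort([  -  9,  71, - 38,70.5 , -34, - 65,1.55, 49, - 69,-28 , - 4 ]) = [ - 69, - 65,- 38, - 34,-28, - 9, - 4, 1.55, 49, 70.5,  71]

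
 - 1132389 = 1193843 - 2326232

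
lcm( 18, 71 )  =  1278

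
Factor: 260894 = 2^1*130447^1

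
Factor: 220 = 2^2*5^1*11^1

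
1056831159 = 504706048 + 552125111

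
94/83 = 1 + 11/83 = 1.13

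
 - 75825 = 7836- 83661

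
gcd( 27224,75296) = 8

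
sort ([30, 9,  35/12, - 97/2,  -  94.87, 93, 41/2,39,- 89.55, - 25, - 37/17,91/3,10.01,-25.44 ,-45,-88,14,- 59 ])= [-94.87 ,  -  89.55, - 88,- 59, - 97/2,-45 ,- 25.44,-25, - 37/17,35/12,9, 10.01 , 14, 41/2,  30, 91/3, 39, 93 ]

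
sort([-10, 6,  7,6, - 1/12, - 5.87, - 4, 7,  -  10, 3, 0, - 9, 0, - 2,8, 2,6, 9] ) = [ - 10, - 10,- 9, - 5.87, - 4,-2, - 1/12,0,0, 2,3, 6, 6, 6,7, 7,8, 9] 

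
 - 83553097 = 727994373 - 811547470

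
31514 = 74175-42661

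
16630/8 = 2078 + 3/4  =  2078.75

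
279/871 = 279/871  =  0.32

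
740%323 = 94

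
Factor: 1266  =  2^1 *3^1 *211^1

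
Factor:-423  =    -  3^2 * 47^1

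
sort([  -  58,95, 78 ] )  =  [  -  58,78,95 ] 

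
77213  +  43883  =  121096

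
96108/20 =4805+2/5 = 4805.40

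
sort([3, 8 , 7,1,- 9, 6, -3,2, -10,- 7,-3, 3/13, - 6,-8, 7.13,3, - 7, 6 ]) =[ - 10,-9, - 8,-7 ,-7,-6, - 3,- 3, 3/13, 1, 2, 3, 3,6, 6, 7, 7.13, 8 ]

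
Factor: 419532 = 2^2*3^1*34961^1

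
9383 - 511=8872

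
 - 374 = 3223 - 3597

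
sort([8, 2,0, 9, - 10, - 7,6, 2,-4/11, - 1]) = [ - 10,-7,-1, - 4/11, 0,2,2,  6,8,9]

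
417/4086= 139/1362 = 0.10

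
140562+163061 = 303623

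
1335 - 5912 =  - 4577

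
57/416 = 57/416=   0.14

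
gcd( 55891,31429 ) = 1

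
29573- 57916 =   -  28343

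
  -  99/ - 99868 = 99/99868 = 0.00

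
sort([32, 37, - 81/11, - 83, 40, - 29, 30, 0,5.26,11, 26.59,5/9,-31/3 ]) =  [ - 83, - 29,-31/3,  -  81/11,0,  5/9,5.26, 11,26.59,30,32, 37,40 ] 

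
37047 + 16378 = 53425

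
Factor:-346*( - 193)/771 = 66778/771 =2^1*3^( - 1 )*173^1*193^1*257^( - 1)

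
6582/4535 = 1 + 2047/4535 = 1.45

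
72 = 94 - 22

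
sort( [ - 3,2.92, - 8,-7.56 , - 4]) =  [ - 8, - 7.56, - 4, - 3,2.92 ]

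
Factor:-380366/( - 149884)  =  2^ ( - 1)*53^( - 1)*269^1 = 269/106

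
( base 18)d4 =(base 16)EE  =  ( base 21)B7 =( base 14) 130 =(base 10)238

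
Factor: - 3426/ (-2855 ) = 6/5  =  2^1*3^1*5^( - 1 )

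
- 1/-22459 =1/22459 = 0.00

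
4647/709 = 4647/709  =  6.55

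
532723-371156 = 161567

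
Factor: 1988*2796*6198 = 34451260704 = 2^5*3^2*7^1*71^1*233^1*1033^1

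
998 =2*499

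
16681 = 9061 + 7620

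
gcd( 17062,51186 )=17062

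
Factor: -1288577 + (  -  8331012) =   -  9619589 = -  7^1*23^1*149^1 * 401^1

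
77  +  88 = 165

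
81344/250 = 40672/125 = 325.38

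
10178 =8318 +1860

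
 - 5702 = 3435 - 9137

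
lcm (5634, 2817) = 5634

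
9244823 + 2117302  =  11362125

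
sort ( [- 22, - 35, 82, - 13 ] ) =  [ - 35,-22, - 13, 82 ] 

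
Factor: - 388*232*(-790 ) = 71112640 =2^6 * 5^1 *29^1*79^1*97^1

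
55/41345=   11/8269 =0.00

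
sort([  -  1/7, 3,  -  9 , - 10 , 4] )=[ - 10 , - 9,-1/7, 3,4] 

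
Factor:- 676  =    -  2^2*13^2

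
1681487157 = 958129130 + 723358027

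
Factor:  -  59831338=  - 2^1*7^1*4273667^1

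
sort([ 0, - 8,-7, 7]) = [ - 8, - 7,0, 7 ]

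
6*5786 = 34716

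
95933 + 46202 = 142135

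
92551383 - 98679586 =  - 6128203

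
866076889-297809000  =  568267889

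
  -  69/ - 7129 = 69/7129 = 0.01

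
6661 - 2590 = 4071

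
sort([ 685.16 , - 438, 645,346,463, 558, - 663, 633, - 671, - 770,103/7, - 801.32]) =[ - 801.32, - 770 ,-671, - 663, - 438, 103/7,346,463 , 558,633,645,685.16] 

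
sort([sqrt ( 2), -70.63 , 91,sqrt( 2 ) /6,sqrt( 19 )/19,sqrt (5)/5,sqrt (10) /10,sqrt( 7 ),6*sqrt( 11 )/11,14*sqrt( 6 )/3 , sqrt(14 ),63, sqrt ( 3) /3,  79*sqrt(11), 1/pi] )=[ - 70.63,sqrt(19 ) /19,sqrt( 2 ) /6,sqrt( 10 ) /10,1/pi,sqrt (5) /5,sqrt (3 )/3,sqrt( 2),6*sqrt( 11 ) /11 , sqrt (7),sqrt( 14 ), 14*sqrt( 6 ) /3, 63 , 91,79 * sqrt( 11)]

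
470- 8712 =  - 8242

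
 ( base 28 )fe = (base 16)1b2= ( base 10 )434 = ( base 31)e0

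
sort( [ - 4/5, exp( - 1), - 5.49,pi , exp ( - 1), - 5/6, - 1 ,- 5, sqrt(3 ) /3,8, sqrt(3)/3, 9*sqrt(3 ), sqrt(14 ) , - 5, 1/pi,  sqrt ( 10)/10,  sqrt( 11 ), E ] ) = [- 5.49,-5, - 5, - 1,-5/6, - 4/5,sqrt(10 ) /10, 1/pi, exp( - 1 ), exp(-1 ),  sqrt( 3 )/3 , sqrt(3 ) /3, E, pi,sqrt( 11),sqrt(14),  8, 9*sqrt(3 )]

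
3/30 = 1/10=0.10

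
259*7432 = 1924888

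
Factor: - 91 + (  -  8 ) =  - 99 = - 3^2*11^1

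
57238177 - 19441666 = 37796511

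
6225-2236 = 3989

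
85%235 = 85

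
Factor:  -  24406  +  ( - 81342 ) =  -  105748  =  - 2^2*26437^1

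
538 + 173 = 711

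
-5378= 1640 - 7018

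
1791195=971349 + 819846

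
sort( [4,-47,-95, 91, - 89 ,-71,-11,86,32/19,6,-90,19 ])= [-95,-90, - 89, - 71, - 47,-11,32/19,4,6, 19,  86,91]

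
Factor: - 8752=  - 2^4*547^1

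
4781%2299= 183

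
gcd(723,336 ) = 3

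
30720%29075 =1645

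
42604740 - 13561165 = 29043575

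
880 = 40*22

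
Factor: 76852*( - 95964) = -2^4*3^1*11^1*727^1*19213^1 = -7375025328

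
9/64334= 9/64334 = 0.00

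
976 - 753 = 223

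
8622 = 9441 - 819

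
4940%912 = 380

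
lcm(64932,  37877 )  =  454524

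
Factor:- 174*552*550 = -2^5*3^2*5^2*11^1 * 23^1*29^1 = -52826400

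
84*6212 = 521808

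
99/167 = 99/167 = 0.59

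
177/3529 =177/3529 = 0.05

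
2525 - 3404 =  - 879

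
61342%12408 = 11710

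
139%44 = 7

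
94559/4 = 94559/4 = 23639.75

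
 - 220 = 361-581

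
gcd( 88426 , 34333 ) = 247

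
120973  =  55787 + 65186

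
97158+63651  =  160809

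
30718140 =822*37370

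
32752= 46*712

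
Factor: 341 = 11^1* 31^1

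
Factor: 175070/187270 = 7^1*41^1 * 307^(-1 )=287/307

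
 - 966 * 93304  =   - 90131664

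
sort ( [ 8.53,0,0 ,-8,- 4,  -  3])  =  [  -  8,-4,  -  3,0,0,  8.53 ] 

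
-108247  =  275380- 383627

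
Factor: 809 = 809^1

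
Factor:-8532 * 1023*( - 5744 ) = 2^6*3^4*11^1*31^1 * 79^1 * 359^1 = 50134987584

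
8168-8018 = 150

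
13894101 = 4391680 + 9502421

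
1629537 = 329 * 4953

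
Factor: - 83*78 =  - 6474 = - 2^1*  3^1*13^1*83^1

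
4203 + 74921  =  79124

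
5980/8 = 747 + 1/2 = 747.50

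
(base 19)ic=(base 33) AO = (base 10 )354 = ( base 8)542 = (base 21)GI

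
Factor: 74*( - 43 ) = -2^1*37^1 * 43^1 = -  3182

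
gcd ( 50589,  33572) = 77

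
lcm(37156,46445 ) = 185780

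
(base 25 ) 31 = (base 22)3a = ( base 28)2k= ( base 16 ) 4c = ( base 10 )76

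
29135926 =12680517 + 16455409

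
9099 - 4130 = 4969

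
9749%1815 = 674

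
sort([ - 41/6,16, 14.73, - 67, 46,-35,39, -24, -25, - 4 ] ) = [ - 67, - 35,-25, - 24,-41/6,-4,14.73, 16,39,  46 ]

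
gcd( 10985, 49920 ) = 65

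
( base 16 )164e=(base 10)5710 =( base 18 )hb4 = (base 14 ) 211C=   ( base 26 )8bg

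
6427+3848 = 10275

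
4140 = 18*230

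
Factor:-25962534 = -2^1*3^2*13^1*110951^1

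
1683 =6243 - 4560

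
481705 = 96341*5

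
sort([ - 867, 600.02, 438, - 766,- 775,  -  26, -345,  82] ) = [ - 867, - 775, - 766, - 345, - 26, 82,438, 600.02 ] 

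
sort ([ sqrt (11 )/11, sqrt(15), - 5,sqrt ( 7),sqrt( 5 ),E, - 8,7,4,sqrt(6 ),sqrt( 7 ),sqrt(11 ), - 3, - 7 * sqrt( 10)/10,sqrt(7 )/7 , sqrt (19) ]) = [ - 8, - 5, - 3, - 7*sqrt( 10)/10 , sqrt(11)/11,sqrt( 7) /7, sqrt( 5),sqrt(6), sqrt(7),sqrt ( 7 ), E, sqrt( 11), sqrt(15 ),4 , sqrt( 19),  7]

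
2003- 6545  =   - 4542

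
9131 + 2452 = 11583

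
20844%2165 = 1359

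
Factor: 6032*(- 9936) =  - 59933952 = -  2^8*3^3 * 13^1 *23^1*29^1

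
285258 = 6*47543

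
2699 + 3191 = 5890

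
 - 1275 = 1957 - 3232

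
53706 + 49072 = 102778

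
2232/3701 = 2232/3701 = 0.60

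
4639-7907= - 3268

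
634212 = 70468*9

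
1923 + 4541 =6464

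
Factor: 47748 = 2^2 *3^1 * 23^1*173^1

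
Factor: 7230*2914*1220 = 2^4*3^1 * 5^2  *31^1 * 47^1 * 61^1 * 241^1  =  25703228400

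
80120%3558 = 1844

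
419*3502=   1467338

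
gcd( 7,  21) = 7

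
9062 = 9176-114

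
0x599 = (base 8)2631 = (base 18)47b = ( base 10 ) 1433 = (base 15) 658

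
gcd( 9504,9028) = 4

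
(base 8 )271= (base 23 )81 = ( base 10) 185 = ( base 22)89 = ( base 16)B9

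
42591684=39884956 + 2706728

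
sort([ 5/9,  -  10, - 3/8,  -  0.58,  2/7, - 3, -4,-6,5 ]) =[ - 10 ,-6, - 4,- 3, - 0.58,-3/8, 2/7,5/9,5]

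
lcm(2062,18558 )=18558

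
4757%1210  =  1127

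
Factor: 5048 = 2^3*631^1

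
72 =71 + 1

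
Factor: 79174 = 2^1*31^1*1277^1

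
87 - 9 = 78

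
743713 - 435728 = 307985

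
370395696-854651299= - 484255603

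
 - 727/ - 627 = 1+100/627=1.16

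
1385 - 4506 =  - 3121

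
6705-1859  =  4846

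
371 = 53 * 7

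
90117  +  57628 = 147745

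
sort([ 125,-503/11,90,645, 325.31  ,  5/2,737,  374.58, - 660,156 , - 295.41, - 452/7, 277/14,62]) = [ - 660,- 295.41, - 452/7, - 503/11, 5/2, 277/14, 62,90,125, 156,325.31, 374.58,645,737]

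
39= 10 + 29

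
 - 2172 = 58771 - 60943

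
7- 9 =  - 2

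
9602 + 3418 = 13020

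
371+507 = 878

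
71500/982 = 72 + 398/491 = 72.81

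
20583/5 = 20583/5  =  4116.60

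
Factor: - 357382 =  - 2^1*178691^1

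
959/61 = 15 + 44/61 = 15.72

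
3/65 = 3/65= 0.05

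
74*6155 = 455470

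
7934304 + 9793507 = 17727811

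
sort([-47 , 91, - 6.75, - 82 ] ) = [ -82, - 47, - 6.75,91 ] 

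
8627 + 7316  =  15943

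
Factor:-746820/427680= - 461/264=-2^(-3)*3^( - 1)*11^(-1)*461^1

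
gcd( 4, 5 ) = 1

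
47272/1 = 47272 = 47272.00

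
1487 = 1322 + 165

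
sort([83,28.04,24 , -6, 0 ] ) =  [ - 6, 0,24,28.04, 83]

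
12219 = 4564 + 7655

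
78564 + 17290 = 95854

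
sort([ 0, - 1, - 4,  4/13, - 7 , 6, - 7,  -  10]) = [ - 10, - 7, - 7, -4, - 1 , 0, 4/13, 6]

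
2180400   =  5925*368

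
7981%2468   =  577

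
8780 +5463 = 14243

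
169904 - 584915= - 415011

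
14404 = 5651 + 8753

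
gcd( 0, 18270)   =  18270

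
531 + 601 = 1132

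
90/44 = 45/22 = 2.05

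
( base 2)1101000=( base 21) 4k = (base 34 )32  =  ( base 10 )104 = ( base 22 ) 4g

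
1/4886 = 1/4886 = 0.00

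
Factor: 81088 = 2^6 * 7^1 *181^1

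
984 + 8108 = 9092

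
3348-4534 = -1186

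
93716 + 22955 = 116671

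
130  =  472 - 342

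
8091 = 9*899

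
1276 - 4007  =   -2731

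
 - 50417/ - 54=933+ 35/54 = 933.65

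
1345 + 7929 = 9274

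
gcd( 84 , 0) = 84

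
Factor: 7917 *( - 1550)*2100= - 25769835000= - 2^3*3^2*5^4*7^2 * 13^1*29^1 * 31^1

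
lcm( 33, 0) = 0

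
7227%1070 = 807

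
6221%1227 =86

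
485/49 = 485/49 = 9.90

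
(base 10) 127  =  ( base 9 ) 151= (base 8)177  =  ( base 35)3M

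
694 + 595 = 1289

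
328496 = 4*82124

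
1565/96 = 16 + 29/96 = 16.30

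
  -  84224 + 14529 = -69695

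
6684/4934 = 3342/2467  =  1.35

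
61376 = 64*959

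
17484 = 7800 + 9684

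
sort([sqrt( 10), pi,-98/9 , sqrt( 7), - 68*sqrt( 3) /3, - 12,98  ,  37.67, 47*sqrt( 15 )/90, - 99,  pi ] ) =[ - 99 , -68*sqrt( 3 ) /3, - 12, - 98/9,47*sqrt( 15 )/90, sqrt( 7 ),pi,pi, sqrt( 10 ) , 37.67, 98] 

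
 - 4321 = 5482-9803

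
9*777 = 6993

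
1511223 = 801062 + 710161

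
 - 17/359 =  - 17/359= - 0.05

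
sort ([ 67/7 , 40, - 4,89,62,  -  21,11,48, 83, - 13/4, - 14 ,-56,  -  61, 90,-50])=[-61,- 56, -50,-21 ,- 14,-4,- 13/4, 67/7, 11,40, 48,62, 83,89, 90 ]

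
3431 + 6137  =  9568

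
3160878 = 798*3961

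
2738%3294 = 2738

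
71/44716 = 71/44716 = 0.00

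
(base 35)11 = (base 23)1D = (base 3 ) 1100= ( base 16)24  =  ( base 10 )36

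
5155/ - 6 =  - 860  +  5/6 = - 859.17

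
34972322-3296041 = 31676281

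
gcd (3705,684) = 57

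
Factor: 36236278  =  2^1*13^1*241^1 *5783^1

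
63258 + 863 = 64121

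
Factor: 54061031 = 421^1*128411^1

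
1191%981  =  210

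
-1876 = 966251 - 968127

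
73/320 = 73/320 =0.23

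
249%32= 25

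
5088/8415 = 1696/2805 = 0.60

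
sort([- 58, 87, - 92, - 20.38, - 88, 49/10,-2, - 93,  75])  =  [ - 93,- 92, - 88,-58, - 20.38,-2, 49/10, 75, 87]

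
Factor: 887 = 887^1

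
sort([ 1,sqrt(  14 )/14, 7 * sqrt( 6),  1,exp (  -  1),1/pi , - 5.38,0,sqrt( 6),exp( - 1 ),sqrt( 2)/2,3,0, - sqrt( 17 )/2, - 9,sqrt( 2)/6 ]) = [ - 9, - 5.38, - sqrt( 17)/2,0,0,sqrt( 2)/6,sqrt( 14 )/14,  1/pi, exp( - 1), exp( - 1), sqrt( 2)/2, 1, 1,sqrt( 6),3,  7*sqrt(6 ) ] 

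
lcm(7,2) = 14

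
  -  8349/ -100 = 83 + 49/100 = 83.49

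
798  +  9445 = 10243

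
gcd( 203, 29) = 29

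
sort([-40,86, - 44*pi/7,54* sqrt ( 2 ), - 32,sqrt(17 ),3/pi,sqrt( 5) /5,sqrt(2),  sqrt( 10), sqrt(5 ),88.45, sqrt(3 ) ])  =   [ - 40, - 32, - 44*pi/7, sqrt (5)/5,3/pi , sqrt( 2),  sqrt( 3) , sqrt( 5), sqrt(  10 ),sqrt(17 ), 54 * sqrt(2), 86, 88.45]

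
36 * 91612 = 3298032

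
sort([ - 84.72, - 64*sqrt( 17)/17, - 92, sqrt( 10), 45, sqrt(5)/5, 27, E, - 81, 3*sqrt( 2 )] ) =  [ - 92, - 84.72, - 81, - 64*sqrt ( 17) /17,sqrt( 5 )/5,E,sqrt( 10 ), 3 * sqrt( 2 ),27, 45] 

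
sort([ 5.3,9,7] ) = [5.3, 7,9 ]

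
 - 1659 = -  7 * 237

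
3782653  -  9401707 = -5619054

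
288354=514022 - 225668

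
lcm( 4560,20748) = 414960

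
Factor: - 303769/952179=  - 3^( - 1 ) * 31^1*41^1*239^1*503^( - 1)*631^( - 1) 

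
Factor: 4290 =2^1*3^1*5^1*11^1*13^1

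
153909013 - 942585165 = - 788676152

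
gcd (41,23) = 1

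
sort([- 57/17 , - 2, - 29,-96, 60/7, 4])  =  [- 96, - 29,-57/17, - 2,4 , 60/7]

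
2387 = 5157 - 2770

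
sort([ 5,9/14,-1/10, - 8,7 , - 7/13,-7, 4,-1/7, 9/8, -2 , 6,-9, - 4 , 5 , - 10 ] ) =[- 10,  -  9,-8, - 7, - 4, - 2, - 7/13, - 1/7, - 1/10, 9/14, 9/8 , 4,5,  5, 6, 7]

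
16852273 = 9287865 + 7564408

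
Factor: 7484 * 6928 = 2^6*433^1*1871^1 = 51849152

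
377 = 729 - 352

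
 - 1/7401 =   -  1 + 7400/7401 = -0.00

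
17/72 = 17/72 = 0.24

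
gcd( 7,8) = 1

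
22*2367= 52074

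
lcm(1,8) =8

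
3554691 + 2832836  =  6387527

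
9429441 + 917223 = 10346664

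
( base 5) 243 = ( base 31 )2b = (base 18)41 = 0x49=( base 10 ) 73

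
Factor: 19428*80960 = 1572890880 = 2^8*3^1*5^1*11^1*23^1*1619^1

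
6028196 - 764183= 5264013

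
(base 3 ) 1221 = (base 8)64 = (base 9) 57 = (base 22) 28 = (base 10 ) 52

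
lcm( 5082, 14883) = 208362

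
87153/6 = 29051/2 = 14525.50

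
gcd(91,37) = 1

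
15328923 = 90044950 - 74716027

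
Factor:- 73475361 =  - 3^2  *  8163929^1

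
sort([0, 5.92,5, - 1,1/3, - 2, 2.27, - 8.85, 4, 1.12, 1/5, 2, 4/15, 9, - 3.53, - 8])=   [ - 8.85,-8, - 3.53, - 2, - 1 , 0, 1/5, 4/15,1/3,1.12, 2, 2.27, 4, 5 , 5.92, 9] 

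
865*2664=2304360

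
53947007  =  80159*673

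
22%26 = 22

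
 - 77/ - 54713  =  77/54713 = 0.00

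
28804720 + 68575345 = 97380065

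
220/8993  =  220/8993=0.02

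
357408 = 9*39712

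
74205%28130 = 17945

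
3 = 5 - 2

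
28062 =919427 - 891365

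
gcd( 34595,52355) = 185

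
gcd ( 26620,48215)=5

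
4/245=4/245 = 0.02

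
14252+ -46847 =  - 32595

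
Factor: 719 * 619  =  619^1*719^1 = 445061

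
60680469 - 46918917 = 13761552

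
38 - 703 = -665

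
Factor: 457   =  457^1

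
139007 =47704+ 91303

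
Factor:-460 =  - 2^2* 5^1*23^1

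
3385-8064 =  - 4679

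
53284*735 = 39163740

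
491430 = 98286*5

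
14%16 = 14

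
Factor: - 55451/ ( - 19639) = 11^1*41^( - 1)*71^2*479^( - 1)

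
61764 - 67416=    - 5652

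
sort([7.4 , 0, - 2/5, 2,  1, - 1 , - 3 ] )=[ - 3, - 1,-2/5,0,1,2,7.4]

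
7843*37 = 290191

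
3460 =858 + 2602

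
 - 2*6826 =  - 13652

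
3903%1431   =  1041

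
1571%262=261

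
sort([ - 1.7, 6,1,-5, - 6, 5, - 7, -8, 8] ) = [-8, - 7, - 6 , - 5, - 1.7, 1, 5,6, 8 ] 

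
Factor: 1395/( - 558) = -2^( - 1 )*5^1 = - 5/2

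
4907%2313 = 281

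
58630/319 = 183 + 23/29 = 183.79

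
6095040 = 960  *6349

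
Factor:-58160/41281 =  - 2^4*5^1*727^1*41281^ ( - 1)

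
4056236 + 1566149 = 5622385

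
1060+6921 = 7981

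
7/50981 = 1/7283 = 0.00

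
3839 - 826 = 3013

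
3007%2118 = 889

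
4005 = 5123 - 1118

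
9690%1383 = 9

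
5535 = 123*45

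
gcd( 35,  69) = 1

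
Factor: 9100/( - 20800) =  - 7/16=   - 2^(-4)*7^1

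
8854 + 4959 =13813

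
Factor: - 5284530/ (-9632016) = 2^( - 3 )  *5^1*71^1*827^1*66889^(-1) = 293585/535112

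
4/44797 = 4/44797 = 0.00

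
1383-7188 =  - 5805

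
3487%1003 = 478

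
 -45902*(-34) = 1560668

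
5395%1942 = 1511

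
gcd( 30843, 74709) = 9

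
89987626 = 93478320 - 3490694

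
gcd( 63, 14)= 7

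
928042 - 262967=665075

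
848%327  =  194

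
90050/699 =128 + 578/699 = 128.83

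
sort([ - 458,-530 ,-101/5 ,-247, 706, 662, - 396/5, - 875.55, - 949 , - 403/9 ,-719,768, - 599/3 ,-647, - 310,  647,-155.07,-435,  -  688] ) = [ - 949, - 875.55,  -  719,- 688,-647, - 530,-458,-435, - 310,-247,- 599/3,  -  155.07 , - 396/5, - 403/9,-101/5,647,  662 , 706,  768] 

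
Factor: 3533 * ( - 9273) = -3^1 * 11^1 * 281^1*3533^1= - 32761509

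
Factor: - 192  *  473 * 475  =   - 2^6*3^1 * 5^2 * 11^1* 19^1*43^1 = - 43137600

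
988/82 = 12 + 2/41 = 12.05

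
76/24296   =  19/6074 = 0.00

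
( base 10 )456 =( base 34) de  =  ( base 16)1C8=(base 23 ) JJ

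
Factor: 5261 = 5261^1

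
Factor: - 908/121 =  - 2^2*11^( - 2)*  227^1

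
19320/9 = 2146+2/3 = 2146.67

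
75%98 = 75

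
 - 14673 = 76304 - 90977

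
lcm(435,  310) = 26970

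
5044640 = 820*6152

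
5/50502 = 5/50502 = 0.00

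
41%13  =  2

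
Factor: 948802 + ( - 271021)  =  677781 = 3^3*13^1*1931^1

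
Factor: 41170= 2^1*5^1*23^1*179^1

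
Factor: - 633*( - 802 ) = 507666 = 2^1*3^1*211^1*401^1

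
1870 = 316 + 1554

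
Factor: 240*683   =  2^4 *3^1*5^1 * 683^1 =163920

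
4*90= 360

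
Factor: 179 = 179^1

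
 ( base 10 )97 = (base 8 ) 141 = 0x61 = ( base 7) 166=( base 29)3A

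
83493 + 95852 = 179345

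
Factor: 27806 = 2^1*13903^1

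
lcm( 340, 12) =1020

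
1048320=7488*140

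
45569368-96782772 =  - 51213404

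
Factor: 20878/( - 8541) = -22/9 = - 2^1*3^ ( - 2 )*11^1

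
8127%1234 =723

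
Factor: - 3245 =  - 5^1*11^1*59^1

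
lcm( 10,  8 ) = 40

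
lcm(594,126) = 4158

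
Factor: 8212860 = 2^2 * 3^3*5^1 * 67^1*227^1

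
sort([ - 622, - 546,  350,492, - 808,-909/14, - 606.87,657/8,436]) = [  -  808, - 622,-606.87,  -  546, - 909/14,657/8, 350,  436  ,  492] 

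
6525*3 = 19575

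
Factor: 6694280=2^3*5^1*101^1*1657^1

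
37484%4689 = 4661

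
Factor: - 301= -7^1 * 43^1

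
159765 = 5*31953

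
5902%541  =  492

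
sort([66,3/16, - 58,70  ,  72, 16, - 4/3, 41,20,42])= [ - 58,- 4/3, 3/16, 16, 20,  41,  42 , 66, 70,  72]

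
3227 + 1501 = 4728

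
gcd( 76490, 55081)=1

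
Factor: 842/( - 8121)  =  -2^1*3^( -1 )*421^1*2707^( - 1)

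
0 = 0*21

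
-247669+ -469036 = - 716705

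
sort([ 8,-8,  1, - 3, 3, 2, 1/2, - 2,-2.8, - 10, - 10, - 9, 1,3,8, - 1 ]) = [-10,-10, - 9,  -  8, - 3, - 2.8,-2, - 1,1/2, 1, 1, 2, 3,3,8, 8]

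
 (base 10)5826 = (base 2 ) 1011011000010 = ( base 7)22662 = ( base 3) 21222210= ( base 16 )16C2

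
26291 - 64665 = -38374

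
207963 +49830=257793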